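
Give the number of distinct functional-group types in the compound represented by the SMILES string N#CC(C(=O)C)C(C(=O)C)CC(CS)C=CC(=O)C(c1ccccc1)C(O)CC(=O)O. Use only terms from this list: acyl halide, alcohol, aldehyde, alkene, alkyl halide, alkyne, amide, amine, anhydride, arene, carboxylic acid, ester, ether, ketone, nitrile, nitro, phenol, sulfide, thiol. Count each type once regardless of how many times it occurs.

N≡C–: carbon triple-bonded to nitrogen → nitrile.
pendant –COCH3: carbonyl C bonded to two carbons → ketone.
pendant –COCH3: carbonyl C bonded to two carbons → ketone.
pendant –CH2SH → thiol.
C=C double bond → alkene.
–C(=O)– with carbon on both sides → ketone.
pendant –C6H5: benzene ring → arene.
–OH on an sp³ carbon → alcohol (secondary).
–COOH: carbonyl C bonded to –OH and C → carboxylic acid (the –OH is not a separate alcohol).
Distinct types present: alcohol, alkene, arene, carboxylic acid, ketone, nitrile, thiol.

7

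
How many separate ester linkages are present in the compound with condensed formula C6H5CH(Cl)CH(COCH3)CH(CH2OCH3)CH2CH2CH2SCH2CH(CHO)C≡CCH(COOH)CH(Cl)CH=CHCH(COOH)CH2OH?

0

Taking each segment in turn:
  C6H5: C6H5– phenyl ring → arene.
  CH(Cl): halogen on an sp³ carbon → alkyl halide.
  CH(COCH3): pendant –COCH3: carbonyl C bonded to two carbons → ketone.
  CH(CH2OCH3): pendant –CH2OCH3: C–O–C linkage → ether.
  CH2SCH2: C–S–C linkage → sulfide (thioether).
  CH(CHO): pendant –CHO: carbonyl C bonded to C and H → aldehyde.
  C≡C: C≡C triple bond → alkyne.
  CH(COOH): pendant –COOH: carbonyl C bonded to C and –OH → carboxylic acid.
  CH(Cl): halogen on an sp³ carbon → alkyl halide.
  CH=CH: C=C double bond → alkene.
  CH(COOH): pendant –COOH: carbonyl C bonded to C and –OH → carboxylic acid.
  CH2OH: –OH on an sp³ carbon → alcohol.
No segment is a ester: CH(COCH3) is ketone, not ester; CH(CH2OCH3) is ether, not ester; CH(COOH) is carboxylic acid, not ester. → 0.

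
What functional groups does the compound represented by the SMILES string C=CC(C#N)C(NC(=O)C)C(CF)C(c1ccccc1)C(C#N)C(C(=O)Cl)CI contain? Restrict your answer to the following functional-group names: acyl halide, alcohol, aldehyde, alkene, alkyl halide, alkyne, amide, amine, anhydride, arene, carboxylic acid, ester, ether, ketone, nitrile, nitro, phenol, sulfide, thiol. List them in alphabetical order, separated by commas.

acyl halide, alkene, alkyl halide, amide, arene, nitrile

Taking each segment in turn:
  CH2=CH: C=C double bond → alkene.
  CH(CN): pendant –C≡N: nitrile.
  CH(NHCOCH3): pendant –NHC(=O)CH3: N bonded to a carbonyl → amide (not amine).
  CH(CH2F): pendant –CH2X: halogen on sp³ carbon → alkyl halide.
  CH(C6H5): pendant –C6H5: benzene ring → arene.
  CH(CN): pendant –C≡N: nitrile.
  CH(COCl): pendant –C(=O)X: carbonyl C bonded to C and halogen → acyl halide.
  CH2I: halogen on an sp³ carbon → alkyl halide.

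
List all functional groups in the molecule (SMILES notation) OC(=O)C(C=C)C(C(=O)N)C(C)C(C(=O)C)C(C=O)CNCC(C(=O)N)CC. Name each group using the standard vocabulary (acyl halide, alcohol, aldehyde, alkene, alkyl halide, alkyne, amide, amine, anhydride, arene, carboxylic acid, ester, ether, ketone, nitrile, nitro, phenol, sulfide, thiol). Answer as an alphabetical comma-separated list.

aldehyde, alkene, amide, amine, carboxylic acid, ketone

–COOH: carbonyl C bonded to –OH and C → carboxylic acid (the –OH is not a separate alcohol).
pendant –CH=CH2: C=C double bond → alkene.
pendant –CONH2: carbonyl C bonded to C and N → amide.
pendant –COCH3: carbonyl C bonded to two carbons → ketone.
pendant –CHO: carbonyl C bonded to C and H → aldehyde.
C–N–C with sp³ carbons and no adjacent C=O → amine (secondary).
pendant –CONH2: carbonyl C bonded to C and N → amide.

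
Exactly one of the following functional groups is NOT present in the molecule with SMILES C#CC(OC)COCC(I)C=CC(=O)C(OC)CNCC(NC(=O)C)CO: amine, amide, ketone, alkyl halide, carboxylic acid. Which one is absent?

carboxylic acid

amine: present (CH2NHCH2 — C–N–C with sp³ carbons and no adjacent C=O → amine (secondary)).
alkyl halide: present (CH(I) — halogen on an sp³ carbon → alkyl halide).
amide: present (CH(NHCOCH3) — pendant –NHC(=O)CH3: N bonded to a carbonyl → amide (not amine)).
ketone: present (CO — –C(=O)– with carbon on both sides → ketone).
carboxylic acid: absent. In CH(NHCOCH3), the carbonyl is bonded to nitrogen, not to –OH; that is an amide.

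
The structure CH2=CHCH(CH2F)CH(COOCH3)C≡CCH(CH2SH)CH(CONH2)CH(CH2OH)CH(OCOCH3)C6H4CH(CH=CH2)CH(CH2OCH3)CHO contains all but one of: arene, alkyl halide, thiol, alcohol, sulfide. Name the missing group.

sulfide

arene: present (C6H4 — para-disubstituted benzene ring → arene).
alcohol: present (CH(CH2OH) — pendant –CH2OH on an sp³ backbone C → alcohol).
alkyl halide: present (CH(CH2F) — pendant –CH2X: halogen on sp³ carbon → alkyl halide).
thiol: present (CH(CH2SH) — pendant –CH2SH → thiol).
sulfide: no segment matches this pattern.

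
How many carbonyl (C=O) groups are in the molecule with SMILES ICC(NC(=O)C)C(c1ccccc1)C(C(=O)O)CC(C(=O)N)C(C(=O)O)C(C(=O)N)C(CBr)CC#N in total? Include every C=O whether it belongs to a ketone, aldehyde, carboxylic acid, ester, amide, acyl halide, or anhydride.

5

CH(NHCOCH3): amide, 1 C=O (running total 1).
CH(COOH): carboxylic acid, 1 C=O (running total 2).
CH(CONH2): amide, 1 C=O (running total 3).
CH(COOH): carboxylic acid, 1 C=O (running total 4).
CH(CONH2): amide, 1 C=O (running total 5).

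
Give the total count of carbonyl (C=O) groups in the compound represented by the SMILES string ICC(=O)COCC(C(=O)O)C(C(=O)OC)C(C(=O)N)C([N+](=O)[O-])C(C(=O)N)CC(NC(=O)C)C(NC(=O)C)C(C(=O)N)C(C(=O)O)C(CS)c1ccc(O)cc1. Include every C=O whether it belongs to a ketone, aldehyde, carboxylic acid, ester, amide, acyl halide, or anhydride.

9

CO: ketone, 1 C=O (running total 1).
CH(COOH): carboxylic acid, 1 C=O (running total 2).
CH(COOCH3): ester, 1 C=O (running total 3).
CH(CONH2): amide, 1 C=O (running total 4).
CH(CONH2): amide, 1 C=O (running total 5).
CH(NHCOCH3): amide, 1 C=O (running total 6).
CH(NHCOCH3): amide, 1 C=O (running total 7).
CH(CONH2): amide, 1 C=O (running total 8).
CH(COOH): carboxylic acid, 1 C=O (running total 9).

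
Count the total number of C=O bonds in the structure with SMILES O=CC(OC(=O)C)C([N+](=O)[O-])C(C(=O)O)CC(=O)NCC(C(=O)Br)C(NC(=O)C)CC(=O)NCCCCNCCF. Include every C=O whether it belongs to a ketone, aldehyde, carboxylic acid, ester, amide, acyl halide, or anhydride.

7

OHC: aldehyde, 1 C=O (running total 1).
CH(OCOCH3): ester, 1 C=O (running total 2).
CH(COOH): carboxylic acid, 1 C=O (running total 3).
CH2CONHCH2: amide, 1 C=O (running total 4).
CH(COBr): acyl halide, 1 C=O (running total 5).
CH(NHCOCH3): amide, 1 C=O (running total 6).
CH2CONHCH2: amide, 1 C=O (running total 7).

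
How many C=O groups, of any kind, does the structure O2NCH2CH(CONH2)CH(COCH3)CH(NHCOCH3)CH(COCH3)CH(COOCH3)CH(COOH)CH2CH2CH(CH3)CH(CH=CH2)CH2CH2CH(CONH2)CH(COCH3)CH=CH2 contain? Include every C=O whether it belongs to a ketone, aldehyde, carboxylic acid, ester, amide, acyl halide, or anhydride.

8

CH(CONH2): amide, 1 C=O (running total 1).
CH(COCH3): ketone, 1 C=O (running total 2).
CH(NHCOCH3): amide, 1 C=O (running total 3).
CH(COCH3): ketone, 1 C=O (running total 4).
CH(COOCH3): ester, 1 C=O (running total 5).
CH(COOH): carboxylic acid, 1 C=O (running total 6).
CH(CONH2): amide, 1 C=O (running total 7).
CH(COCH3): ketone, 1 C=O (running total 8).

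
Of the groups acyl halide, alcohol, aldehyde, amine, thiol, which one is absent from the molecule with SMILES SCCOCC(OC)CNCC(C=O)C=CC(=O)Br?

amine: present (CH2NHCH2 — C–N–C with sp³ carbons and no adjacent C=O → amine (secondary)).
acyl halide: present (COBr — –C(=O)Br: carbonyl C bonded to C and to a halogen → acyl halide (not alkyl halide)).
aldehyde: present (CH(CHO) — pendant –CHO: carbonyl C bonded to C and H → aldehyde).
thiol: present (HSCH2 — –SH on an sp³ carbon → thiol).
alcohol: no segment matches this pattern.

alcohol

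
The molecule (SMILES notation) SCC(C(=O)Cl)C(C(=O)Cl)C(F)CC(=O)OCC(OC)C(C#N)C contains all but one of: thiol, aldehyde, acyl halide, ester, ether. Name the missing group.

acyl halide: present (CH(COCl) — pendant –C(=O)X: carbonyl C bonded to C and halogen → acyl halide).
thiol: present (HSCH2 — –SH on an sp³ carbon → thiol).
ester: present (CH2COOCH2 — –C(=O)–O–C with C on the carbonyl side → ester).
ether: present (CH(OCH3) — pendant –OCH3: C–O–C with sp³ C, no adjacent C=O → ether).
aldehyde: no segment matches this pattern.

aldehyde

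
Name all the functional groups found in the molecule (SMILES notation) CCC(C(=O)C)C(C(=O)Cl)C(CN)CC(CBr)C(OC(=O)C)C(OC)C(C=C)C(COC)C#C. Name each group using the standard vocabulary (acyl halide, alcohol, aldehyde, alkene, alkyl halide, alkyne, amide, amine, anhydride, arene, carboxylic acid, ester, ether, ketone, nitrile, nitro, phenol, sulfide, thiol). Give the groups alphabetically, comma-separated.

pendant –COCH3: carbonyl C bonded to two carbons → ketone.
pendant –C(=O)X: carbonyl C bonded to C and halogen → acyl halide.
pendant –CH2NH2: N on sp³ C, no adjacent C=O → amine.
pendant –CH2X: halogen on sp³ carbon → alkyl halide.
pendant –OC(=O)CH3: an acyloxy group → ester.
pendant –OCH3: C–O–C with sp³ C, no adjacent C=O → ether.
pendant –CH=CH2: C=C double bond → alkene.
pendant –CH2OCH3: C–O–C linkage → ether.
C≡C triple bond → alkyne.

acyl halide, alkene, alkyl halide, alkyne, amine, ester, ether, ketone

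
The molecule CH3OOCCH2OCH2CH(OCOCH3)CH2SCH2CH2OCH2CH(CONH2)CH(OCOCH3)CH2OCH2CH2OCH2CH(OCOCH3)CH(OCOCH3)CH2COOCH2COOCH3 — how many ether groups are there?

Taking each segment in turn:
  CH3OOC: CH3O–C(=O)–: carbonyl C bonded to C and to –OCH3 → ester (not ketone + ether).
  CH2OCH2: C–O–C with sp³ carbons on both sides and no adjacent C=O → ether.
  CH(OCOCH3): pendant –OC(=O)CH3: an acyloxy group → ester.
  CH2SCH2: C–S–C linkage → sulfide (thioether).
  CH2OCH2: C–O–C with sp³ carbons on both sides and no adjacent C=O → ether.
  CH(CONH2): pendant –CONH2: carbonyl C bonded to C and N → amide.
  CH(OCOCH3): pendant –OC(=O)CH3: an acyloxy group → ester.
  CH2OCH2: C–O–C with sp³ carbons on both sides and no adjacent C=O → ether.
  CH2OCH2: C–O–C with sp³ carbons on both sides and no adjacent C=O → ether.
  CH(OCOCH3): pendant –OC(=O)CH3: an acyloxy group → ester.
  CH(OCOCH3): pendant –OC(=O)CH3: an acyloxy group → ester.
  CH2COOCH2: –C(=O)–O–C with C on the carbonyl side → ester.
  COOCH3: –C(=O)OCH3: carbonyl C bonded to C and to –OCH3 → ester (not ketone + ether).
Ether appears at: CH2OCH2, CH2OCH2, CH2OCH2, CH2OCH2 → 4.

4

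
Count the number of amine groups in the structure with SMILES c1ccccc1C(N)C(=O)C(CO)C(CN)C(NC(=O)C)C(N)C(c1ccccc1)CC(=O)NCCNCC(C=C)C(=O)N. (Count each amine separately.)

C6H5– phenyl ring → arene.
–NH2 on an sp³ carbon with no adjacent C=O → amine.
–C(=O)– with carbon on both sides → ketone.
pendant –CH2OH on an sp³ backbone C → alcohol.
pendant –CH2NH2: N on sp³ C, no adjacent C=O → amine.
pendant –NHC(=O)CH3: N bonded to a carbonyl → amide (not amine).
–NH2 on an sp³ carbon with no adjacent C=O → amine.
pendant –C6H5: benzene ring → arene.
–C(=O)–N– linkage → amide (the N is not an amine).
C–N–C with sp³ carbons and no adjacent C=O → amine (secondary).
pendant –CH=CH2: C=C double bond → alkene.
–C(=O)NH2: carbonyl C bonded to C and to N → amide (the N is not a separate amine).
Amine appears at: CH(NH2), CH(CH2NH2), CH(NH2), CH2NHCH2 → 4.

4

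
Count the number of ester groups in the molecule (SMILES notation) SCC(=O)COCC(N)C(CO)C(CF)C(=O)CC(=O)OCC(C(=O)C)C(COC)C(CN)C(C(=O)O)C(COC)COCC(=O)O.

Taking each segment in turn:
  HSCH2: –SH on an sp³ carbon → thiol.
  CO: –C(=O)– with carbon on both sides → ketone.
  CH2OCH2: C–O–C with sp³ carbons on both sides and no adjacent C=O → ether.
  CH(NH2): –NH2 on an sp³ carbon with no adjacent C=O → amine.
  CH(CH2OH): pendant –CH2OH on an sp³ backbone C → alcohol.
  CH(CH2F): pendant –CH2X: halogen on sp³ carbon → alkyl halide.
  CO: –C(=O)– with carbon on both sides → ketone.
  CH2COOCH2: –C(=O)–O–C with C on the carbonyl side → ester.
  CH(COCH3): pendant –COCH3: carbonyl C bonded to two carbons → ketone.
  CH(CH2OCH3): pendant –CH2OCH3: C–O–C linkage → ether.
  CH(CH2NH2): pendant –CH2NH2: N on sp³ C, no adjacent C=O → amine.
  CH(COOH): pendant –COOH: carbonyl C bonded to C and –OH → carboxylic acid.
  CH(CH2OCH3): pendant –CH2OCH3: C–O–C linkage → ether.
  CH2OCH2: C–O–C with sp³ carbons on both sides and no adjacent C=O → ether.
  COOH: –COOH: carbonyl C bonded to –OH and C → carboxylic acid (the –OH is not a separate alcohol).
Ester appears at: CH2COOCH2 → 1.

1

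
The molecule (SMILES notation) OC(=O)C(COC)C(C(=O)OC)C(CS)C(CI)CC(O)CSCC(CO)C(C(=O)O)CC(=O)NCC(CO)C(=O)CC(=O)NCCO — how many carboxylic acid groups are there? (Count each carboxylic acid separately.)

Working along the chain:
  HOOC: –COOH: carbonyl C bonded to –OH and C → carboxylic acid (the –OH is not a separate alcohol).
  CH(CH2OCH3): pendant –CH2OCH3: C–O–C linkage → ether.
  CH(COOCH3): pendant –COOCH3: carbonyl C bonded to C and –OCH3 → ester.
  CH(CH2SH): pendant –CH2SH → thiol.
  CH(CH2I): pendant –CH2X: halogen on sp³ carbon → alkyl halide.
  CH(OH): –OH on an sp³ carbon → alcohol (secondary).
  CH2SCH2: C–S–C linkage → sulfide (thioether).
  CH(CH2OH): pendant –CH2OH on an sp³ backbone C → alcohol.
  CH(COOH): pendant –COOH: carbonyl C bonded to C and –OH → carboxylic acid.
  CH2CONHCH2: –C(=O)–N– linkage → amide (the N is not an amine).
  CH(CH2OH): pendant –CH2OH on an sp³ backbone C → alcohol.
  CO: –C(=O)– with carbon on both sides → ketone.
  CH2CONHCH2: –C(=O)–N– linkage → amide (the N is not an amine).
  CH2OH: –OH on an sp³ carbon → alcohol.
Carboxylic acid appears at: HOOC, CH(COOH) → 2.

2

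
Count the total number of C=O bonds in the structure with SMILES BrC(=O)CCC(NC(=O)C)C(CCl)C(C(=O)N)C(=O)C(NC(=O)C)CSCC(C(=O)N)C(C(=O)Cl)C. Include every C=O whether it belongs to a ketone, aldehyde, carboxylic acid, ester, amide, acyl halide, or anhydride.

BrCO: acyl halide, 1 C=O (running total 1).
CH(NHCOCH3): amide, 1 C=O (running total 2).
CH(CONH2): amide, 1 C=O (running total 3).
CO: ketone, 1 C=O (running total 4).
CH(NHCOCH3): amide, 1 C=O (running total 5).
CH(CONH2): amide, 1 C=O (running total 6).
CH(COCl): acyl halide, 1 C=O (running total 7).

7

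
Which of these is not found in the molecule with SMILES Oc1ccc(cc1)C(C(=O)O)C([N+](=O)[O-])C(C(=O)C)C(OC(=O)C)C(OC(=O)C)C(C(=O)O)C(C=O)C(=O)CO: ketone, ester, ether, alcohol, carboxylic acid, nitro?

ether

ketone: present (CH(COCH3) — pendant –COCH3: carbonyl C bonded to two carbons → ketone).
nitro: present (CH(NO2) — –NO2 on an sp³ carbon → nitro (the N=O is not a carbonyl)).
alcohol: present (CH2OH — –OH on an sp³ carbon → alcohol).
carboxylic acid: present (CH(COOH) — pendant –COOH: carbonyl C bonded to C and –OH → carboxylic acid).
ester: present (CH(OCOCH3) — pendant –OC(=O)CH3: an acyloxy group → ester).
ether: absent. In CH(OCOCH3), the C–O–C oxygen is adjacent to a C=O, so it belongs to an ester, not an ether.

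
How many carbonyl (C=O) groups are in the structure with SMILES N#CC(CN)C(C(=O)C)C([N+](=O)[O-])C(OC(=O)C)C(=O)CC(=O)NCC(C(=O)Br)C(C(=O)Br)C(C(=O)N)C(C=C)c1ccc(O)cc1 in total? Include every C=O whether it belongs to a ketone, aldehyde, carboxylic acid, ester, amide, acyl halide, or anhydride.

7

CH(COCH3): ketone, 1 C=O (running total 1).
CH(OCOCH3): ester, 1 C=O (running total 2).
CO: ketone, 1 C=O (running total 3).
CH2CONHCH2: amide, 1 C=O (running total 4).
CH(COBr): acyl halide, 1 C=O (running total 5).
CH(COBr): acyl halide, 1 C=O (running total 6).
CH(CONH2): amide, 1 C=O (running total 7).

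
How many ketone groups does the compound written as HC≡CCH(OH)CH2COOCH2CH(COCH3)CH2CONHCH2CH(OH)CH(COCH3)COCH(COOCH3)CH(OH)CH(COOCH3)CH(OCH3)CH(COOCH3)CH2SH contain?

3

Taking each segment in turn:
  HC≡C: C≡C triple bond → alkyne.
  CH(OH): –OH on an sp³ carbon → alcohol (secondary).
  CH2COOCH2: –C(=O)–O–C with C on the carbonyl side → ester.
  CH(COCH3): pendant –COCH3: carbonyl C bonded to two carbons → ketone.
  CH2CONHCH2: –C(=O)–N– linkage → amide (the N is not an amine).
  CH(OH): –OH on an sp³ carbon → alcohol (secondary).
  CH(COCH3): pendant –COCH3: carbonyl C bonded to two carbons → ketone.
  CO: –C(=O)– with carbon on both sides → ketone.
  CH(COOCH3): pendant –COOCH3: carbonyl C bonded to C and –OCH3 → ester.
  CH(OH): –OH on an sp³ carbon → alcohol (secondary).
  CH(COOCH3): pendant –COOCH3: carbonyl C bonded to C and –OCH3 → ester.
  CH(OCH3): pendant –OCH3: C–O–C with sp³ C, no adjacent C=O → ether.
  CH(COOCH3): pendant –COOCH3: carbonyl C bonded to C and –OCH3 → ester.
  CH2SH: –SH on an sp³ carbon → thiol.
Ketone appears at: CH(COCH3), CH(COCH3), CO → 3.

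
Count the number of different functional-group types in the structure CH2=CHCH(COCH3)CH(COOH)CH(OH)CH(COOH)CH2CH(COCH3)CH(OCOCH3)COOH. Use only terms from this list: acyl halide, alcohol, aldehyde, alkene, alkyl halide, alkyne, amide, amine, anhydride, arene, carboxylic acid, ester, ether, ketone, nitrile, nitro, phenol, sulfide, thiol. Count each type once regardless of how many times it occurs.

Working along the chain:
  CH2=CH: C=C double bond → alkene.
  CH(COCH3): pendant –COCH3: carbonyl C bonded to two carbons → ketone.
  CH(COOH): pendant –COOH: carbonyl C bonded to C and –OH → carboxylic acid.
  CH(OH): –OH on an sp³ carbon → alcohol (secondary).
  CH(COOH): pendant –COOH: carbonyl C bonded to C and –OH → carboxylic acid.
  CH(COCH3): pendant –COCH3: carbonyl C bonded to two carbons → ketone.
  CH(OCOCH3): pendant –OC(=O)CH3: an acyloxy group → ester.
  COOH: –COOH: carbonyl C bonded to –OH and C → carboxylic acid (the –OH is not a separate alcohol).
Distinct types present: alcohol, alkene, carboxylic acid, ester, ketone.

5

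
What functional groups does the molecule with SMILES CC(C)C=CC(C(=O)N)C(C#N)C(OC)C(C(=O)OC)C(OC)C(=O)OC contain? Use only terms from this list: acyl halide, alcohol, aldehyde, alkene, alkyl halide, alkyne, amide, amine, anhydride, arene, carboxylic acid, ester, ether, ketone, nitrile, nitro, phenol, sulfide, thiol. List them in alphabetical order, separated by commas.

alkene, amide, ester, ether, nitrile

C=C double bond → alkene.
pendant –CONH2: carbonyl C bonded to C and N → amide.
pendant –C≡N: nitrile.
pendant –OCH3: C–O–C with sp³ C, no adjacent C=O → ether.
pendant –COOCH3: carbonyl C bonded to C and –OCH3 → ester.
pendant –OCH3: C–O–C with sp³ C, no adjacent C=O → ether.
–C(=O)OCH3: carbonyl C bonded to C and to –OCH3 → ester (not ketone + ether).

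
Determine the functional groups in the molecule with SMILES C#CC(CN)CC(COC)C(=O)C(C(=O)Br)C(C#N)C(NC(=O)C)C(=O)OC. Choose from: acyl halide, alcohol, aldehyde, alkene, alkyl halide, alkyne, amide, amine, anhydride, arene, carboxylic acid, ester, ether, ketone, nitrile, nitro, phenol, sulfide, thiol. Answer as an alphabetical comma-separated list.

acyl halide, alkyne, amide, amine, ester, ether, ketone, nitrile

Taking each segment in turn:
  HC≡C: C≡C triple bond → alkyne.
  CH(CH2NH2): pendant –CH2NH2: N on sp³ C, no adjacent C=O → amine.
  CH(CH2OCH3): pendant –CH2OCH3: C–O–C linkage → ether.
  CO: –C(=O)– with carbon on both sides → ketone.
  CH(COBr): pendant –C(=O)X: carbonyl C bonded to C and halogen → acyl halide.
  CH(CN): pendant –C≡N: nitrile.
  CH(NHCOCH3): pendant –NHC(=O)CH3: N bonded to a carbonyl → amide (not amine).
  COOCH3: –C(=O)OCH3: carbonyl C bonded to C and to –OCH3 → ester (not ketone + ether).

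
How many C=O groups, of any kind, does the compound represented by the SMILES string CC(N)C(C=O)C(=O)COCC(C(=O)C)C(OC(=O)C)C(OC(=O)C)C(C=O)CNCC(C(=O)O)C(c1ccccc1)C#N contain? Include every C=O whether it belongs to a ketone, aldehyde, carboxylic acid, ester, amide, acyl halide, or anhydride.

7

CH(CHO): aldehyde, 1 C=O (running total 1).
CO: ketone, 1 C=O (running total 2).
CH(COCH3): ketone, 1 C=O (running total 3).
CH(OCOCH3): ester, 1 C=O (running total 4).
CH(OCOCH3): ester, 1 C=O (running total 5).
CH(CHO): aldehyde, 1 C=O (running total 6).
CH(COOH): carboxylic acid, 1 C=O (running total 7).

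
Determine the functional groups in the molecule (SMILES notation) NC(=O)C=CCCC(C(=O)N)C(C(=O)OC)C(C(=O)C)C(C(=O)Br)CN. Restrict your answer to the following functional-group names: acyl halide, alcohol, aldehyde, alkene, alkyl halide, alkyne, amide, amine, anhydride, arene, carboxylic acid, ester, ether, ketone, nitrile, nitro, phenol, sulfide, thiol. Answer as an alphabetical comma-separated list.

–C(=O)NH2: carbonyl C bonded to C and to N → amide (the N is not a separate amine).
C=C double bond → alkene.
pendant –CONH2: carbonyl C bonded to C and N → amide.
pendant –COOCH3: carbonyl C bonded to C and –OCH3 → ester.
pendant –COCH3: carbonyl C bonded to two carbons → ketone.
pendant –C(=O)X: carbonyl C bonded to C and halogen → acyl halide.
–NH2 on an sp³ carbon with no adjacent C=O → amine.

acyl halide, alkene, amide, amine, ester, ketone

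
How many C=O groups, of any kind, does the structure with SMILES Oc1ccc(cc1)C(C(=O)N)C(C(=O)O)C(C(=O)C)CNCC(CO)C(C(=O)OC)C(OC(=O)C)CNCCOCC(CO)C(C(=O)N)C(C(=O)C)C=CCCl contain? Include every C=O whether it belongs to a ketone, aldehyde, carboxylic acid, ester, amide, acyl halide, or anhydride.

7

CH(CONH2): amide, 1 C=O (running total 1).
CH(COOH): carboxylic acid, 1 C=O (running total 2).
CH(COCH3): ketone, 1 C=O (running total 3).
CH(COOCH3): ester, 1 C=O (running total 4).
CH(OCOCH3): ester, 1 C=O (running total 5).
CH(CONH2): amide, 1 C=O (running total 6).
CH(COCH3): ketone, 1 C=O (running total 7).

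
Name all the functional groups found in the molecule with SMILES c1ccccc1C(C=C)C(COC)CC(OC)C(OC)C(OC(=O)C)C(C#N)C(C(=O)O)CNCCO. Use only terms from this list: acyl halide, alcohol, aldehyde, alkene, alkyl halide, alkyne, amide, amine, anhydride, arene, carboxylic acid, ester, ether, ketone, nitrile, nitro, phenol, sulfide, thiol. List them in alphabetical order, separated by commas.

Taking each segment in turn:
  C6H5: C6H5– phenyl ring → arene.
  CH(CH=CH2): pendant –CH=CH2: C=C double bond → alkene.
  CH(CH2OCH3): pendant –CH2OCH3: C–O–C linkage → ether.
  CH(OCH3): pendant –OCH3: C–O–C with sp³ C, no adjacent C=O → ether.
  CH(OCH3): pendant –OCH3: C–O–C with sp³ C, no adjacent C=O → ether.
  CH(OCOCH3): pendant –OC(=O)CH3: an acyloxy group → ester.
  CH(CN): pendant –C≡N: nitrile.
  CH(COOH): pendant –COOH: carbonyl C bonded to C and –OH → carboxylic acid.
  CH2NHCH2: C–N–C with sp³ carbons and no adjacent C=O → amine (secondary).
  CH2OH: –OH on an sp³ carbon → alcohol.

alcohol, alkene, amine, arene, carboxylic acid, ester, ether, nitrile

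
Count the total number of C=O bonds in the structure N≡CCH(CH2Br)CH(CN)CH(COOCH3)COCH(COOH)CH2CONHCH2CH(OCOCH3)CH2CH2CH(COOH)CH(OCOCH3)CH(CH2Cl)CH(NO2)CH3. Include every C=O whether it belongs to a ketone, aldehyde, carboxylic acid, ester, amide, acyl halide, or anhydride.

CH(COOCH3): ester, 1 C=O (running total 1).
CO: ketone, 1 C=O (running total 2).
CH(COOH): carboxylic acid, 1 C=O (running total 3).
CH2CONHCH2: amide, 1 C=O (running total 4).
CH(OCOCH3): ester, 1 C=O (running total 5).
CH(COOH): carboxylic acid, 1 C=O (running total 6).
CH(OCOCH3): ester, 1 C=O (running total 7).

7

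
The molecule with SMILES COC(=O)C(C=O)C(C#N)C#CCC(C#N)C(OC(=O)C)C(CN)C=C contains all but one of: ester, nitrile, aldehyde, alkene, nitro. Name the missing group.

nitro

alkene: present (CH=CH2 — C=C double bond → alkene).
ester: present (CH3OOC — CH3O–C(=O)–: carbonyl C bonded to C and to –OCH3 → ester (not ketone + ether)).
nitrile: present (CH(CN) — pendant –C≡N: nitrile).
aldehyde: present (CH(CHO) — pendant –CHO: carbonyl C bonded to C and H → aldehyde).
nitro: no segment matches this pattern.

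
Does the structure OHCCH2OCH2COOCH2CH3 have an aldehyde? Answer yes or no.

Taking each segment in turn:
  OHC: terminal –CHO: carbonyl C bonded to H and C → aldehyde.
  CH2OCH2: C–O–C with sp³ carbons on both sides and no adjacent C=O → ether.
  COOCH2CH3: –C(=O)OCH2CH3: carbonyl C bonded to C and to –OEt → ester.
The OHC segment supplies the aldehyde: terminal –CHO: carbonyl C bonded to H and C → aldehyde.

yes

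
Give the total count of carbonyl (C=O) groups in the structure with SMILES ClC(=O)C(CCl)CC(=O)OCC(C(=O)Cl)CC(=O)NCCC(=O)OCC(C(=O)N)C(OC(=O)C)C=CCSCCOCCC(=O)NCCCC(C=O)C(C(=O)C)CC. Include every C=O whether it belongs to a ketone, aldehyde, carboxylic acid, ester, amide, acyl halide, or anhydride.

10

ClCO: acyl halide, 1 C=O (running total 1).
CH2COOCH2: ester, 1 C=O (running total 2).
CH(COCl): acyl halide, 1 C=O (running total 3).
CH2CONHCH2: amide, 1 C=O (running total 4).
CH2COOCH2: ester, 1 C=O (running total 5).
CH(CONH2): amide, 1 C=O (running total 6).
CH(OCOCH3): ester, 1 C=O (running total 7).
CH2CONHCH2: amide, 1 C=O (running total 8).
CH(CHO): aldehyde, 1 C=O (running total 9).
CH(COCH3): ketone, 1 C=O (running total 10).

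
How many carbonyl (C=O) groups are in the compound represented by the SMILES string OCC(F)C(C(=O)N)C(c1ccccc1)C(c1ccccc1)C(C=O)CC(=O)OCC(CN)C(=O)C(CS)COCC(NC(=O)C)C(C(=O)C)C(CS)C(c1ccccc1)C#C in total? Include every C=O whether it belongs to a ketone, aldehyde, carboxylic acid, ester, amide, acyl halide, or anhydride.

6

CH(CONH2): amide, 1 C=O (running total 1).
CH(CHO): aldehyde, 1 C=O (running total 2).
CH2COOCH2: ester, 1 C=O (running total 3).
CO: ketone, 1 C=O (running total 4).
CH(NHCOCH3): amide, 1 C=O (running total 5).
CH(COCH3): ketone, 1 C=O (running total 6).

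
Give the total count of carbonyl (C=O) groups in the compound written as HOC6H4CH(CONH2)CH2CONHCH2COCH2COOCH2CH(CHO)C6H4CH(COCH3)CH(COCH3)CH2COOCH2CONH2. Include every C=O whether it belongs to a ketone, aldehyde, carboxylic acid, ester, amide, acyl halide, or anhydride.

CH(CONH2): amide, 1 C=O (running total 1).
CH2CONHCH2: amide, 1 C=O (running total 2).
CO: ketone, 1 C=O (running total 3).
CH2COOCH2: ester, 1 C=O (running total 4).
CH(CHO): aldehyde, 1 C=O (running total 5).
CH(COCH3): ketone, 1 C=O (running total 6).
CH(COCH3): ketone, 1 C=O (running total 7).
CH2COOCH2: ester, 1 C=O (running total 8).
CONH2: amide, 1 C=O (running total 9).

9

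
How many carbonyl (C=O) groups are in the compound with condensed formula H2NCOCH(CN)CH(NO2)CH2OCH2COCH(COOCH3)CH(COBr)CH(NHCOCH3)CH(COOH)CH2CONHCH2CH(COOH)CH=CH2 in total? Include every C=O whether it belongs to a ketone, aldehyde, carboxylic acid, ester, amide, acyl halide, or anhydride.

8

H2NCO: amide, 1 C=O (running total 1).
CO: ketone, 1 C=O (running total 2).
CH(COOCH3): ester, 1 C=O (running total 3).
CH(COBr): acyl halide, 1 C=O (running total 4).
CH(NHCOCH3): amide, 1 C=O (running total 5).
CH(COOH): carboxylic acid, 1 C=O (running total 6).
CH2CONHCH2: amide, 1 C=O (running total 7).
CH(COOH): carboxylic acid, 1 C=O (running total 8).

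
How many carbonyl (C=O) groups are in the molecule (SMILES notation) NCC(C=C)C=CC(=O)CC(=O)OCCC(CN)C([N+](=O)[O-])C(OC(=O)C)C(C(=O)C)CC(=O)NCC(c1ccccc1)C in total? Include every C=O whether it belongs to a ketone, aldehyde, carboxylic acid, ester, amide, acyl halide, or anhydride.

5

CO: ketone, 1 C=O (running total 1).
CH2COOCH2: ester, 1 C=O (running total 2).
CH(OCOCH3): ester, 1 C=O (running total 3).
CH(COCH3): ketone, 1 C=O (running total 4).
CH2CONHCH2: amide, 1 C=O (running total 5).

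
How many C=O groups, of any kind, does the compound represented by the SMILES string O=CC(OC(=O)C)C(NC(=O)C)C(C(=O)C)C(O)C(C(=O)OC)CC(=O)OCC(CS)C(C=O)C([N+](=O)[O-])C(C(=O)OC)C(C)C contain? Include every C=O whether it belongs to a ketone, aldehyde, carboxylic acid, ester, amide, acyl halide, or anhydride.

8

OHC: aldehyde, 1 C=O (running total 1).
CH(OCOCH3): ester, 1 C=O (running total 2).
CH(NHCOCH3): amide, 1 C=O (running total 3).
CH(COCH3): ketone, 1 C=O (running total 4).
CH(COOCH3): ester, 1 C=O (running total 5).
CH2COOCH2: ester, 1 C=O (running total 6).
CH(CHO): aldehyde, 1 C=O (running total 7).
CH(COOCH3): ester, 1 C=O (running total 8).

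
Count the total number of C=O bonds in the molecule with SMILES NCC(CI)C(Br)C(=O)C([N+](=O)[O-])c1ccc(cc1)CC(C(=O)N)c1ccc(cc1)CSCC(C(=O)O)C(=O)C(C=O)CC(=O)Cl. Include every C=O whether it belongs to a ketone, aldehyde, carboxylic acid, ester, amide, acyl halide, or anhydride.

6

CO: ketone, 1 C=O (running total 1).
CH(CONH2): amide, 1 C=O (running total 2).
CH(COOH): carboxylic acid, 1 C=O (running total 3).
CO: ketone, 1 C=O (running total 4).
CH(CHO): aldehyde, 1 C=O (running total 5).
COCl: acyl halide, 1 C=O (running total 6).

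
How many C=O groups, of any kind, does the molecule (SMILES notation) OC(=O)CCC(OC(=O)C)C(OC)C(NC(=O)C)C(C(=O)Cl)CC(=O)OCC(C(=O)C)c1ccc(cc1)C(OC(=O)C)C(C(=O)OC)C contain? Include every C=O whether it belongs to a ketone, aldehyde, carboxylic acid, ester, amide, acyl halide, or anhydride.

HOOC: carboxylic acid, 1 C=O (running total 1).
CH(OCOCH3): ester, 1 C=O (running total 2).
CH(NHCOCH3): amide, 1 C=O (running total 3).
CH(COCl): acyl halide, 1 C=O (running total 4).
CH2COOCH2: ester, 1 C=O (running total 5).
CH(COCH3): ketone, 1 C=O (running total 6).
CH(OCOCH3): ester, 1 C=O (running total 7).
CH(COOCH3): ester, 1 C=O (running total 8).

8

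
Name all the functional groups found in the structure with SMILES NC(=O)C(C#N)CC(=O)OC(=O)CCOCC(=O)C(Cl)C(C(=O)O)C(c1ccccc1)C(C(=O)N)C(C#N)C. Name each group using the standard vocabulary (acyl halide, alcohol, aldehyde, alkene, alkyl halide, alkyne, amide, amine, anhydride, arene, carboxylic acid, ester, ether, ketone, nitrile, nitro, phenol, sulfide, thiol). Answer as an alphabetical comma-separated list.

Working along the chain:
  H2NCO: –C(=O)NH2: carbonyl C bonded to C and to N → amide (the N is not a separate amine).
  CH(CN): pendant –C≡N: nitrile.
  CH2CO-O-COCH2: two acyl groups sharing one oxygen, –C(=O)–O–C(=O)– → anhydride.
  CH2OCH2: C–O–C with sp³ carbons on both sides and no adjacent C=O → ether.
  CO: –C(=O)– with carbon on both sides → ketone.
  CH(Cl): halogen on an sp³ carbon → alkyl halide.
  CH(COOH): pendant –COOH: carbonyl C bonded to C and –OH → carboxylic acid.
  CH(C6H5): pendant –C6H5: benzene ring → arene.
  CH(CONH2): pendant –CONH2: carbonyl C bonded to C and N → amide.
  CH(CN): pendant –C≡N: nitrile.

alkyl halide, amide, anhydride, arene, carboxylic acid, ether, ketone, nitrile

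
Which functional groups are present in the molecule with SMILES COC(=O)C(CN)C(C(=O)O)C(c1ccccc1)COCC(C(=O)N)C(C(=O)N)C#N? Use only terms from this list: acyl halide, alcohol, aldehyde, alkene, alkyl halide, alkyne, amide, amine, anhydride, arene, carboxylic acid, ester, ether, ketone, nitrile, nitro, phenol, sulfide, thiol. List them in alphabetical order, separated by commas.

Taking each segment in turn:
  CH3OOC: CH3O–C(=O)–: carbonyl C bonded to C and to –OCH3 → ester (not ketone + ether).
  CH(CH2NH2): pendant –CH2NH2: N on sp³ C, no adjacent C=O → amine.
  CH(COOH): pendant –COOH: carbonyl C bonded to C and –OH → carboxylic acid.
  CH(C6H5): pendant –C6H5: benzene ring → arene.
  CH2OCH2: C–O–C with sp³ carbons on both sides and no adjacent C=O → ether.
  CH(CONH2): pendant –CONH2: carbonyl C bonded to C and N → amide.
  CH(CONH2): pendant –CONH2: carbonyl C bonded to C and N → amide.
  CN: –C≡N: carbon triple-bonded to nitrogen → nitrile.

amide, amine, arene, carboxylic acid, ester, ether, nitrile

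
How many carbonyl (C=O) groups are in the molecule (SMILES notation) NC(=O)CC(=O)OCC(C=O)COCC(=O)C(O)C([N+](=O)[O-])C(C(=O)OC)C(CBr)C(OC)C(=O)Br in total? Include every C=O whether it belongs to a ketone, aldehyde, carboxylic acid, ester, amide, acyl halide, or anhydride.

H2NCO: amide, 1 C=O (running total 1).
CH2COOCH2: ester, 1 C=O (running total 2).
CH(CHO): aldehyde, 1 C=O (running total 3).
CO: ketone, 1 C=O (running total 4).
CH(COOCH3): ester, 1 C=O (running total 5).
COBr: acyl halide, 1 C=O (running total 6).

6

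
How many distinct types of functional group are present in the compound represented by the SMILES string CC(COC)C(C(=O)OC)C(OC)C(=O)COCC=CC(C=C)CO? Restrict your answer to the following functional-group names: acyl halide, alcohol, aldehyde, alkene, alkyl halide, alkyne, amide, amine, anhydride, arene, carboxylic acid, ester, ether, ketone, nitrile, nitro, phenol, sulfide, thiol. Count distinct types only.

pendant –CH2OCH3: C–O–C linkage → ether.
pendant –COOCH3: carbonyl C bonded to C and –OCH3 → ester.
pendant –OCH3: C–O–C with sp³ C, no adjacent C=O → ether.
–C(=O)– with carbon on both sides → ketone.
C–O–C with sp³ carbons on both sides and no adjacent C=O → ether.
C=C double bond → alkene.
pendant –CH=CH2: C=C double bond → alkene.
–OH on an sp³ carbon → alcohol.
Distinct types present: alcohol, alkene, ester, ether, ketone.

5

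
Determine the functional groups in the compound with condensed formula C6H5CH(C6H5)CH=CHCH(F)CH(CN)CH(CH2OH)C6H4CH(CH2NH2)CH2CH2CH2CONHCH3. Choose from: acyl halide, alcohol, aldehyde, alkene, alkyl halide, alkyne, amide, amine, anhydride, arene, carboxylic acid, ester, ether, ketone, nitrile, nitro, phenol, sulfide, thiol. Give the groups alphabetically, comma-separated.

alcohol, alkene, alkyl halide, amide, amine, arene, nitrile

Reading the structure from left to right:
  C6H5: C6H5– phenyl ring → arene.
  CH(C6H5): pendant –C6H5: benzene ring → arene.
  CH=CH: C=C double bond → alkene.
  CH(F): halogen on an sp³ carbon → alkyl halide.
  CH(CN): pendant –C≡N: nitrile.
  CH(CH2OH): pendant –CH2OH on an sp³ backbone C → alcohol.
  C6H4: para-disubstituted benzene ring → arene.
  CH(CH2NH2): pendant –CH2NH2: N on sp³ C, no adjacent C=O → amine.
  CONHCH3: –C(=O)NHCH3: carbonyl C bonded to C and to N → amide (the N is not an amine).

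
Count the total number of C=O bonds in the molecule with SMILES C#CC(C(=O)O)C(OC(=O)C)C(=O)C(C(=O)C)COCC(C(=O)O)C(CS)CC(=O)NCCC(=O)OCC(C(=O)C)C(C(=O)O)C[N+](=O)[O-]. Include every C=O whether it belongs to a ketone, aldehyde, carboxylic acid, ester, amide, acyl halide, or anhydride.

9

CH(COOH): carboxylic acid, 1 C=O (running total 1).
CH(OCOCH3): ester, 1 C=O (running total 2).
CO: ketone, 1 C=O (running total 3).
CH(COCH3): ketone, 1 C=O (running total 4).
CH(COOH): carboxylic acid, 1 C=O (running total 5).
CH2CONHCH2: amide, 1 C=O (running total 6).
CH2COOCH2: ester, 1 C=O (running total 7).
CH(COCH3): ketone, 1 C=O (running total 8).
CH(COOH): carboxylic acid, 1 C=O (running total 9).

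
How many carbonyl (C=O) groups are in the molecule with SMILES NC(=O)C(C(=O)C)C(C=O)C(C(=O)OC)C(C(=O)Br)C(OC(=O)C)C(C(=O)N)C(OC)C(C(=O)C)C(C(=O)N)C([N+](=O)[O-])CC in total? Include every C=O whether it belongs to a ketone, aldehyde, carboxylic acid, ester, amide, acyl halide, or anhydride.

H2NCO: amide, 1 C=O (running total 1).
CH(COCH3): ketone, 1 C=O (running total 2).
CH(CHO): aldehyde, 1 C=O (running total 3).
CH(COOCH3): ester, 1 C=O (running total 4).
CH(COBr): acyl halide, 1 C=O (running total 5).
CH(OCOCH3): ester, 1 C=O (running total 6).
CH(CONH2): amide, 1 C=O (running total 7).
CH(COCH3): ketone, 1 C=O (running total 8).
CH(CONH2): amide, 1 C=O (running total 9).

9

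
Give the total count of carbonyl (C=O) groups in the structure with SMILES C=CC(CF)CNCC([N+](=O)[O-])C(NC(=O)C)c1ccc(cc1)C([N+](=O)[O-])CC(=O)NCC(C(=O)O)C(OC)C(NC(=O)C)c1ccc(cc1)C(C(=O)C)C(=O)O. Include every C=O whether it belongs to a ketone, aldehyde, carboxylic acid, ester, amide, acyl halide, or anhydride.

CH(NHCOCH3): amide, 1 C=O (running total 1).
CH2CONHCH2: amide, 1 C=O (running total 2).
CH(COOH): carboxylic acid, 1 C=O (running total 3).
CH(NHCOCH3): amide, 1 C=O (running total 4).
CH(COCH3): ketone, 1 C=O (running total 5).
COOH: carboxylic acid, 1 C=O (running total 6).

6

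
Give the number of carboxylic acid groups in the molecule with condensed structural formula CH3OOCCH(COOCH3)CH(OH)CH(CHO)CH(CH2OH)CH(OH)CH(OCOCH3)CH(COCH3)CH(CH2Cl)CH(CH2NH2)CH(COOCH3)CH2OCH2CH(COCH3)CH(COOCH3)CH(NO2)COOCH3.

Taking each segment in turn:
  CH3OOC: CH3O–C(=O)–: carbonyl C bonded to C and to –OCH3 → ester (not ketone + ether).
  CH(COOCH3): pendant –COOCH3: carbonyl C bonded to C and –OCH3 → ester.
  CH(OH): –OH on an sp³ carbon → alcohol (secondary).
  CH(CHO): pendant –CHO: carbonyl C bonded to C and H → aldehyde.
  CH(CH2OH): pendant –CH2OH on an sp³ backbone C → alcohol.
  CH(OH): –OH on an sp³ carbon → alcohol (secondary).
  CH(OCOCH3): pendant –OC(=O)CH3: an acyloxy group → ester.
  CH(COCH3): pendant –COCH3: carbonyl C bonded to two carbons → ketone.
  CH(CH2Cl): pendant –CH2X: halogen on sp³ carbon → alkyl halide.
  CH(CH2NH2): pendant –CH2NH2: N on sp³ C, no adjacent C=O → amine.
  CH(COOCH3): pendant –COOCH3: carbonyl C bonded to C and –OCH3 → ester.
  CH2OCH2: C–O–C with sp³ carbons on both sides and no adjacent C=O → ether.
  CH(COCH3): pendant –COCH3: carbonyl C bonded to two carbons → ketone.
  CH(COOCH3): pendant –COOCH3: carbonyl C bonded to C and –OCH3 → ester.
  CH(NO2): –NO2 on an sp³ carbon → nitro (the N=O is not a carbonyl).
  COOCH3: –C(=O)OCH3: carbonyl C bonded to C and to –OCH3 → ester (not ketone + ether).
No segment is a carboxylic acid: CH3OOC is ester, not carboxylic acid; CH(COOCH3) is ester, not carboxylic acid; CH(OH) is alcohol, not carboxylic acid. → 0.

0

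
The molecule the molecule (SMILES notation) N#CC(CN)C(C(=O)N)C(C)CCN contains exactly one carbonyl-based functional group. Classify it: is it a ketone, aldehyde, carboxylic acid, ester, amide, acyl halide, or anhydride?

amide

The carbonyl is in the CH(CONH2) segment: pendant –CONH2: carbonyl C bonded to C and N → amide.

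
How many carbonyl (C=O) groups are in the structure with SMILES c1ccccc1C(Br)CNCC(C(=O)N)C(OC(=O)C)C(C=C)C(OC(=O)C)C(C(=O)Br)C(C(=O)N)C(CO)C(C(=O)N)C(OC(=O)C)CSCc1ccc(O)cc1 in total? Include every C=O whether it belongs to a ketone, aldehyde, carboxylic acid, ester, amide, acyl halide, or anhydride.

7

CH(CONH2): amide, 1 C=O (running total 1).
CH(OCOCH3): ester, 1 C=O (running total 2).
CH(OCOCH3): ester, 1 C=O (running total 3).
CH(COBr): acyl halide, 1 C=O (running total 4).
CH(CONH2): amide, 1 C=O (running total 5).
CH(CONH2): amide, 1 C=O (running total 6).
CH(OCOCH3): ester, 1 C=O (running total 7).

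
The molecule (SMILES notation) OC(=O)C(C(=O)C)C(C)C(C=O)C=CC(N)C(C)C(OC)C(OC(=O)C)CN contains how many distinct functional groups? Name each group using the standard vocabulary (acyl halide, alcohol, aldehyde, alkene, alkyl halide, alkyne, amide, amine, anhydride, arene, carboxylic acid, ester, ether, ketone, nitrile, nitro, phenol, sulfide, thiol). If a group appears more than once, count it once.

7

–COOH: carbonyl C bonded to –OH and C → carboxylic acid (the –OH is not a separate alcohol).
pendant –COCH3: carbonyl C bonded to two carbons → ketone.
pendant –CHO: carbonyl C bonded to C and H → aldehyde.
C=C double bond → alkene.
–NH2 on an sp³ carbon with no adjacent C=O → amine.
pendant –OCH3: C–O–C with sp³ C, no adjacent C=O → ether.
pendant –OC(=O)CH3: an acyloxy group → ester.
–NH2 on an sp³ carbon with no adjacent C=O → amine.
Distinct types present: aldehyde, alkene, amine, carboxylic acid, ester, ether, ketone.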